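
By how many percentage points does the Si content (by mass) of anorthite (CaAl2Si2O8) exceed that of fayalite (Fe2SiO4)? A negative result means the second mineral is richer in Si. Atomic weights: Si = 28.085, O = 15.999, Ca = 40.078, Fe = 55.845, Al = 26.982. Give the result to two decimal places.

6.41 percentage points

Si in CaAl2Si2O8: molar mass 278.204 g/mol; 2×28.085 = 56.170 g → 20.19 wt%.
Si in Fe2SiO4: molar mass 203.771 g/mol; 1×28.085 = 28.085 g → 13.78 wt%.
Difference = 20.19 − 13.78 = 6.41 percentage points.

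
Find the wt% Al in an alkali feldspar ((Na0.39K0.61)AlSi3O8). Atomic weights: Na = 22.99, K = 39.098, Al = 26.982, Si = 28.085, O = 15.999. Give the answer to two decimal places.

9.92 wt%

Molar mass of (Na0.39K0.61)AlSi3O8: 0.39*22.99 + 0.61*39.098 + 1*26.982 + 3*28.085 + 8*15.999 = 272.045 g/mol.
Mass of Al per formula unit: 1 × 26.982 = 26.982 g.
Weight fraction Al = 26.982 / 272.045 = 0.0992.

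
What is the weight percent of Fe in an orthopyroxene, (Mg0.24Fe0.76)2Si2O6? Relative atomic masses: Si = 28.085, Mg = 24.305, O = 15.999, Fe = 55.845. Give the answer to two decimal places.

Molar mass of (Mg0.24Fe0.76)2Si2O6: 0.48·24.305 + 1.52·55.845 + 2·28.085 + 6·15.999 = 248.715 g/mol.
Mass of Fe per formula unit: 1.52 × 55.845 = 84.884 g.
Weight fraction Fe = 84.884 / 248.715 = 0.3413.

34.13 wt%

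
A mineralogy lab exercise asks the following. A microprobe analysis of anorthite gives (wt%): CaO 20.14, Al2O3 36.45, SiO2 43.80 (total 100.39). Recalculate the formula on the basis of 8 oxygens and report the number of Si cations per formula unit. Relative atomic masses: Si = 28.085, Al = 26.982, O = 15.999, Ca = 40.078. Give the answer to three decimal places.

2.018 Si apfu

CaO (M=56.077): mol = 0.35915; Ca = 0.35915, O = 0.35915.
Al2O3 (M=101.961): mol = 0.35749; Al = 0.71498, O = 1.07247.
SiO2 (M=60.083): mol = 0.72899; Si = 0.72899, O = 1.45798.
ΣO = 2.88960; factor = 8/ΣO = 2.76855.
Si apfu = 0.72899 × 2.76855 = 2.018.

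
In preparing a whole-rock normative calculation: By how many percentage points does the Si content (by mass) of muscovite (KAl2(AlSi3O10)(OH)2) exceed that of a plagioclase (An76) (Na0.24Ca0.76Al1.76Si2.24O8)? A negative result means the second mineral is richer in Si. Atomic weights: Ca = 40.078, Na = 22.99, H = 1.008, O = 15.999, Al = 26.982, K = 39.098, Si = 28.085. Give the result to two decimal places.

M(KAl2(AlSi3O10)(OH)2) = 398.303 g/mol, so wt% Si = 84.255/398.303 × 100 = 21.15%.
M(Na0.24Ca0.76Al1.76Si2.24O8) = 274.368 g/mol, so wt% Si = 62.910/274.368 × 100 = 22.93%.
21.15 − 22.93 = -1.78 pp.

-1.78 percentage points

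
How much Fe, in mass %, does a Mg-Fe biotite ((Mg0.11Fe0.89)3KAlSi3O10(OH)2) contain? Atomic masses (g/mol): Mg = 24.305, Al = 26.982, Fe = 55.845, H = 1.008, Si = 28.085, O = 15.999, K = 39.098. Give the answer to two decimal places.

Molar mass of (Mg0.11Fe0.89)3KAlSi3O10(OH)2: 0.33×24.305 + 2.67×55.845 + 1×39.098 + 1×26.982 + 3×28.085 + 12×15.999 + 2×1.008 = 501.466 g/mol.
Mass of Fe per formula unit: 2.67 × 55.845 = 149.106 g.
Weight fraction Fe = 149.106 / 501.466 = 0.2973.

29.73 mass %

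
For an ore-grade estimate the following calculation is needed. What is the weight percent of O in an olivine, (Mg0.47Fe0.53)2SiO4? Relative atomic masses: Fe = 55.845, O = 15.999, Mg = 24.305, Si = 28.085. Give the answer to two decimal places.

M((Mg0.47Fe0.53)2SiO4) = 174.123 g/mol.
O contributes 4 × 15.999 = 63.996 g per mole.
63.996/174.123 = 0.3675 → 36.75%.

36.75 mass %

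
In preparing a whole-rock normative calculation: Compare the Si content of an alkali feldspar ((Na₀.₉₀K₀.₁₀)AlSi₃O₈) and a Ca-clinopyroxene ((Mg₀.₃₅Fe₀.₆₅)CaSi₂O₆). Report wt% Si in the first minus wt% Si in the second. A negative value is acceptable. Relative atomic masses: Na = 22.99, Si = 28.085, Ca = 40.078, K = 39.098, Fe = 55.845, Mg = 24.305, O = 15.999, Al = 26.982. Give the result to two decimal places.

8.24 percentage points

First mineral: 84.255 g Si in 263.830 g formula = 31.94 wt% Si.
Second mineral: 56.170 g Si in 237.048 g formula = 23.70 wt% Si.
31.94% − 23.70% gives a difference of 8.24 percentage points.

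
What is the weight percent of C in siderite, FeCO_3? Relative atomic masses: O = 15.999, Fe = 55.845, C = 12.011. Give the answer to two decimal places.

Formula mass = 1×55.845 + 1×12.011 + 3×15.999 = 115.853 g/mol, of which 12.011 g is C.
So C makes up 12.011/115.853 = 0.1037 of the mass, i.e. 10.37%.

10.37 mass %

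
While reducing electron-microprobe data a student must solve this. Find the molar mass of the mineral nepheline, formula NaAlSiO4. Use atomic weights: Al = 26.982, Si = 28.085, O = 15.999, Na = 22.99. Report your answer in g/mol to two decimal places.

142.05 g/mol

The formula mass is the sum 1(22.99) + 1(26.982) + 1(28.085) + 4(15.999).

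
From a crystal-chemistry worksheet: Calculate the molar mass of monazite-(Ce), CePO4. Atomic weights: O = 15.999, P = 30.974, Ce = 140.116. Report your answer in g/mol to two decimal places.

M = 1·140.116 + 1·30.974 + 4·15.999

235.09 g/mol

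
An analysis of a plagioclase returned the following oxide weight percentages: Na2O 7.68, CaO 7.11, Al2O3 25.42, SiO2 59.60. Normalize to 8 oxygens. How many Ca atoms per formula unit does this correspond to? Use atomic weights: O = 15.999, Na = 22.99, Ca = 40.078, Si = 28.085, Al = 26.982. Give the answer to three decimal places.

Na2O (M=61.979): mol = 0.12391; Na = 0.24782, O = 0.12391.
CaO (M=56.077): mol = 0.12679; Ca = 0.12679, O = 0.12679.
Al2O3 (M=101.961): mol = 0.24931; Al = 0.49862, O = 0.74793.
SiO2 (M=60.083): mol = 0.99196; Si = 0.99196, O = 1.98392.
ΣO = 2.98255; factor = 8/ΣO = 2.68227.
Ca apfu = 0.12679 × 2.68227 = 0.340.

0.340 Ca apfu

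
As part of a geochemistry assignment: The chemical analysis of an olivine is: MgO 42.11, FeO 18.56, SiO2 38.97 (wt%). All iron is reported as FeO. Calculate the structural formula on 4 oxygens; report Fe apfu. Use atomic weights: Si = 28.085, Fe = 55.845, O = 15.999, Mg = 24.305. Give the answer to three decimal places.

MgO: 42.11/40.304 = 1.04481 mol → 1.04481 mol Mg, 1.04481 mol O.
FeO: 18.56/71.844 = 0.25834 mol → 0.25834 mol Fe, 0.25834 mol O.
SiO2: 38.97/60.083 = 0.64860 mol → 0.64860 mol Si, 1.29720 mol O.
Total oxygen = 2.60035 mol. Normalization factor = 4/2.60035 = 1.53825.
Fe per 4 O = 0.25834 × 1.53825 = 0.397.

0.397 Fe apfu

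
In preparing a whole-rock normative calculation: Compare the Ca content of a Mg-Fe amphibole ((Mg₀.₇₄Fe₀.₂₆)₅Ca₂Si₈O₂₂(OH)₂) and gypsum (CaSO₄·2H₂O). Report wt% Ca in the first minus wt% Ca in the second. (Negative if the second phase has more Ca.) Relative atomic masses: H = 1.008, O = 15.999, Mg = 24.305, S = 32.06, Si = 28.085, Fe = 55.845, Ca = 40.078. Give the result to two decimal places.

Ca in (Mg₀.₇₄Fe₀.₂₆)₅Ca₂Si₈O₂₂(OH)₂: molar mass 853.355 g/mol; 2×40.078 = 80.156 g → 9.39 wt%.
Ca in CaSO₄·2H₂O: molar mass 172.164 g/mol; 1×40.078 = 40.078 g → 23.28 wt%.
Difference = 9.39 − 23.28 = -13.89 percentage points.

-13.89 percentage points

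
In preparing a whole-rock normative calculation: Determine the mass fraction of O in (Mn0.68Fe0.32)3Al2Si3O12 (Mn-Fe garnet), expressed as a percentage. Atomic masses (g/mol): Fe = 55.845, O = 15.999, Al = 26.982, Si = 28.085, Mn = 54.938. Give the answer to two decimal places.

38.72 wt%

Molar mass of (Mn0.68Fe0.32)3Al2Si3O12: 2.04×54.938 + 0.96×55.845 + 2×26.982 + 3×28.085 + 12×15.999 = 495.892 g/mol.
Mass of O per formula unit: 12 × 15.999 = 191.988 g.
Weight fraction O = 191.988 / 495.892 = 0.3872.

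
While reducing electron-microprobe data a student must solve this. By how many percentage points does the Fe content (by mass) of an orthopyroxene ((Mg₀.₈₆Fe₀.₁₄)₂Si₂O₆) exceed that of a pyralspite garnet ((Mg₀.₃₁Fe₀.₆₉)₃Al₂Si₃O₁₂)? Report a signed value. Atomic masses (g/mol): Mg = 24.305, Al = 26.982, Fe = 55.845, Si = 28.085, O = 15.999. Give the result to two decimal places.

-17.22 percentage points

Fe in (Mg₀.₈₆Fe₀.₁₄)₂Si₂O₆: molar mass 209.605 g/mol; 0.28×55.845 = 15.637 g → 7.46 wt%.
Fe in (Mg₀.₃₁Fe₀.₆₉)₃Al₂Si₃O₁₂: molar mass 468.410 g/mol; 2.07×55.845 = 115.599 g → 24.68 wt%.
Difference = 7.46 − 24.68 = -17.22 percentage points.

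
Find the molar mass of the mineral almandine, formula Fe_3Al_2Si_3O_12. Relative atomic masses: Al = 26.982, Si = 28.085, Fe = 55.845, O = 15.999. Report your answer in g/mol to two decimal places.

497.74 g/mol

The formula mass is the sum 3×55.845 + 2×26.982 + 3×28.085 + 12×15.999.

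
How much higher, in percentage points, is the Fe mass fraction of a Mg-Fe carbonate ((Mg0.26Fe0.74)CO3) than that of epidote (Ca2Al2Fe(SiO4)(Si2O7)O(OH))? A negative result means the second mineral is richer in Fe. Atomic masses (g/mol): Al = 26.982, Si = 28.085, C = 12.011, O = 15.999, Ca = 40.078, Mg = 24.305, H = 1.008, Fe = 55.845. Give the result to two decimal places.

First mineral: 41.325 g Fe in 107.653 g formula = 38.39 wt% Fe.
Second mineral: 55.845 g Fe in 483.215 g formula = 11.56 wt% Fe.
38.39% − 11.56% gives a difference of 26.83 percentage points.

26.83 percentage points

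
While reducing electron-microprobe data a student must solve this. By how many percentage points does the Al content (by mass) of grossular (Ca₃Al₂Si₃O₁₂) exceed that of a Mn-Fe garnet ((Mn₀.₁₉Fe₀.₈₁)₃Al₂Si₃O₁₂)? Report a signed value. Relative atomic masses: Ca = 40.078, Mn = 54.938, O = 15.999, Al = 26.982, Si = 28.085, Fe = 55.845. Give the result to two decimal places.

1.13 percentage points

First mineral: 53.964 g Al in 450.441 g formula = 11.98 wt% Al.
Second mineral: 53.964 g Al in 497.225 g formula = 10.85 wt% Al.
11.98% − 10.85% gives a difference of 1.13 percentage points.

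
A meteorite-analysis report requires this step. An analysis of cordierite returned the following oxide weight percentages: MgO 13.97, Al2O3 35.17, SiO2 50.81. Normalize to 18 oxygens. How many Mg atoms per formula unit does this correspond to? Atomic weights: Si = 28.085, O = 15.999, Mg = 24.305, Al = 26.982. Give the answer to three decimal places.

2.030 Mg apfu

MgO (M=40.304): mol = 0.34662; Mg = 0.34662, O = 0.34662.
Al2O3 (M=101.961): mol = 0.34494; Al = 0.68988, O = 1.03482.
SiO2 (M=60.083): mol = 0.84566; Si = 0.84566, O = 1.69132.
ΣO = 3.07276; factor = 18/ΣO = 5.85793.
Mg apfu = 0.34662 × 5.85793 = 2.030.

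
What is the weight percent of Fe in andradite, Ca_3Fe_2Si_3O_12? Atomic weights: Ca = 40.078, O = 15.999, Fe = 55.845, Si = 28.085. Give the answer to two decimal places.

M(Ca_3Fe_2Si_3O_12) = 508.167 g/mol.
Fe contributes 2 × 55.845 = 111.690 g per mole.
111.690/508.167 = 0.2198 → 21.98%.

21.98 wt%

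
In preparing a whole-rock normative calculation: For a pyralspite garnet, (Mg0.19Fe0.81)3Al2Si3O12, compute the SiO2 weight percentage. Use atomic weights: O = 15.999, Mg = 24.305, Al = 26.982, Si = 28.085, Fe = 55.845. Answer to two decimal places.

37.57 wt%

Molar mass of (Mg0.19Fe0.81)3Al2Si3O12 = 0.57×24.305 + 2.43×55.845 + 2×26.982 + 3×28.085 + 12×15.999 = 479.764 g/mol.
Each formula unit contains 3 Si, equivalent to 3/1 = 3.0000 mol SiO2.
M(SiO2) = 1×28.085 + 2×15.999 = 60.083 g/mol.
Mass of SiO2 per formula unit = 3.0000 × 60.083 = 180.249 g.
SiO2 wt% = 180.249 / 479.764 × 100 = 37.57%.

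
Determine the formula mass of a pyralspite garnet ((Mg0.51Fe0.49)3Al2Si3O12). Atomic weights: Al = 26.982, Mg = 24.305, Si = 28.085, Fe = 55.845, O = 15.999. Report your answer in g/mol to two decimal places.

449.49 g/mol

M = 1.53*24.305 + 1.47*55.845 + 2*26.982 + 3*28.085 + 12*15.999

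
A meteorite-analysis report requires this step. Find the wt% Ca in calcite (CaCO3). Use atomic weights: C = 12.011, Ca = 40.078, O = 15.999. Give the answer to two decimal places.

Formula mass = 1*40.078 + 1*12.011 + 3*15.999 = 100.086 g/mol, of which 40.078 g is Ca.
So Ca makes up 40.078/100.086 = 0.4004 of the mass, i.e. 40.04%.

40.04 mass %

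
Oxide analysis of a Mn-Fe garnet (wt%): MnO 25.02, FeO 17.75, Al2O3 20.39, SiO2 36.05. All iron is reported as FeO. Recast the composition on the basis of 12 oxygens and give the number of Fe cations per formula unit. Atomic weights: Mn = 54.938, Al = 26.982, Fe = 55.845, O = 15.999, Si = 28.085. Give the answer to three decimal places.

MnO: 25.02/70.937 = 0.35271 mol → 0.35271 mol Mn, 0.35271 mol O.
FeO: 17.75/71.844 = 0.24706 mol → 0.24706 mol Fe, 0.24706 mol O.
Al2O3: 20.39/101.961 = 0.19998 mol → 0.39996 mol Al, 0.59994 mol O.
SiO2: 36.05/60.083 = 0.60000 mol → 0.60000 mol Si, 1.20000 mol O.
Total oxygen = 2.39971 mol. Normalization factor = 12/2.39971 = 5.00060.
Fe per 12 O = 0.24706 × 5.00060 = 1.235.

1.235 Fe apfu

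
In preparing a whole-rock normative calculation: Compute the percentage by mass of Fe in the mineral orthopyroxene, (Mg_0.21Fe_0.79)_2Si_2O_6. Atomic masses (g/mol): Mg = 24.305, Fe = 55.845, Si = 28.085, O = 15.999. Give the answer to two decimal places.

35.21 wt%

Formula mass = 0.42·24.305 + 1.58·55.845 + 2·28.085 + 6·15.999 = 250.607 g/mol, of which 88.235 g is Fe.
So Fe makes up 88.235/250.607 = 0.3521 of the mass, i.e. 35.21%.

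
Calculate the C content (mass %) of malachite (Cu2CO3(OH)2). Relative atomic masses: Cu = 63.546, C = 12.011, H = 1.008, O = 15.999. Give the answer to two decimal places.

Formula mass = 2*63.546 + 1*12.011 + 5*15.999 + 2*1.008 = 221.114 g/mol, of which 12.011 g is C.
So C makes up 12.011/221.114 = 0.0543 of the mass, i.e. 5.43%.

5.43 mass %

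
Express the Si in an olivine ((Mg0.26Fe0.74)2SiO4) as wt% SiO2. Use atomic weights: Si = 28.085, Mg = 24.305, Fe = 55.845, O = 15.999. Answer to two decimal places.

Molar mass of (Mg0.26Fe0.74)2SiO4 = 0.52·24.305 + 1.48·55.845 + 1·28.085 + 4·15.999 = 187.370 g/mol.
Each formula unit contains 1 Si, equivalent to 1/1 = 1.0000 mol SiO2.
M(SiO2) = 1×28.085 + 2×15.999 = 60.083 g/mol.
Mass of SiO2 per formula unit = 1.0000 × 60.083 = 60.083 g.
SiO2 wt% = 60.083 / 187.370 × 100 = 32.07%.

32.07 wt%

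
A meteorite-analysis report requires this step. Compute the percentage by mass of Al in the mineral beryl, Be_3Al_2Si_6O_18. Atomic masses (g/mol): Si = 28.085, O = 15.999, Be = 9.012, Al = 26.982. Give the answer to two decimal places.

10.04 mass %

M(Be_3Al_2Si_6O_18) = 537.492 g/mol.
Al contributes 2 × 26.982 = 53.964 g per mole.
53.964/537.492 = 0.1004 → 10.04%.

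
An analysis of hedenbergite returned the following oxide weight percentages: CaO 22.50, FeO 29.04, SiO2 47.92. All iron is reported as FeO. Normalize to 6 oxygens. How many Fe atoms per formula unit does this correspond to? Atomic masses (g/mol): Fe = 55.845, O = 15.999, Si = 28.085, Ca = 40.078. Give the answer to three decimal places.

CaO (M=56.077): mol = 0.40123; Ca = 0.40123, O = 0.40123.
FeO (M=71.844): mol = 0.40421; Fe = 0.40421, O = 0.40421.
SiO2 (M=60.083): mol = 0.79756; Si = 0.79756, O = 1.59512.
ΣO = 2.40056; factor = 6/ΣO = 2.49942.
Fe apfu = 0.40421 × 2.49942 = 1.010.

1.010 Fe apfu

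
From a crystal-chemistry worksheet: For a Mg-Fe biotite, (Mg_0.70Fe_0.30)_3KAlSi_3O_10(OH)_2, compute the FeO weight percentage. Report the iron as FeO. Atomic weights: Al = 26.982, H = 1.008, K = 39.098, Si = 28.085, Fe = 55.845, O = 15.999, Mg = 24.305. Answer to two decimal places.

14.51 wt%

Formula mass = 445.640 g/mol.
0.90 Fe → 0.9000 mol FeO per formula unit; M(FeO) = 71.844, so FeO mass = 64.660 g.
64.660/445.640 × 100 = 14.51 wt%.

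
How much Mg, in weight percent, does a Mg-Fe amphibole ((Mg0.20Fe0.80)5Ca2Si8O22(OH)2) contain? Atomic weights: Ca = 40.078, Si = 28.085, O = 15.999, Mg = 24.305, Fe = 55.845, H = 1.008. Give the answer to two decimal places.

2.59 weight percent

Formula mass = 1*24.305 + 4*55.845 + 2*40.078 + 8*28.085 + 24*15.999 + 2*1.008 = 938.513 g/mol, of which 24.305 g is Mg.
So Mg makes up 24.305/938.513 = 0.0259 of the mass, i.e. 2.59%.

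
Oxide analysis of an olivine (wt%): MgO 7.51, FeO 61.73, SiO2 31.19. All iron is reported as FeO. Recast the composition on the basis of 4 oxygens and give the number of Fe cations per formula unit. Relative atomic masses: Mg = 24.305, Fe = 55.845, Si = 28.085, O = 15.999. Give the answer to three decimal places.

1.649 Fe apfu

MgO: 7.51/40.304 = 0.18633 mol → 0.18633 mol Mg, 0.18633 mol O.
FeO: 61.73/71.844 = 0.85922 mol → 0.85922 mol Fe, 0.85922 mol O.
SiO2: 31.19/60.083 = 0.51912 mol → 0.51912 mol Si, 1.03824 mol O.
Total oxygen = 2.08379 mol. Normalization factor = 4/2.08379 = 1.91958.
Fe per 4 O = 0.85922 × 1.91958 = 1.649.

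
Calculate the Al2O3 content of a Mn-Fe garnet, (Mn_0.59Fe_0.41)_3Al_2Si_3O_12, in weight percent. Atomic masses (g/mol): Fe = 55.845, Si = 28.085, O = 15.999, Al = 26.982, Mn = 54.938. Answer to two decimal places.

Formula mass = 496.137 g/mol.
2 Al → 1.0000 mol Al2O3 per formula unit; M(Al2O3) = 101.961, so Al2O3 mass = 101.961 g.
101.961/496.137 × 100 = 20.55 wt%.

20.55 wt%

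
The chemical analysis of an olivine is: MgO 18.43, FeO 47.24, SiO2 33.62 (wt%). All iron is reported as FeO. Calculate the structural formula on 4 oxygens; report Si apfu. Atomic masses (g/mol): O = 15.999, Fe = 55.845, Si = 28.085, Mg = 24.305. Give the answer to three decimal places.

1.002 Si apfu

18.43 wt% MgO ÷ 40.304 g/mol = 0.45727 mol, giving 0.45727 Mg and 0.45727 O.
47.24 wt% FeO ÷ 71.844 g/mol = 0.65754 mol, giving 0.65754 Fe and 0.65754 O.
33.62 wt% SiO2 ÷ 60.083 g/mol = 0.55956 mol, giving 0.55956 Si and 1.11912 O.
Oxygen sums to 2.23393; scaling by 4/2.23393 = 1.79057 puts the formula on 4 O.
Si: 0.55956 × 1.79057 = 1.002 atoms per formula unit.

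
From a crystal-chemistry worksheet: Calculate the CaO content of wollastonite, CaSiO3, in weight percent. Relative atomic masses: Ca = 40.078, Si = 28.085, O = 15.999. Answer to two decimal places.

Molar mass of CaSiO3 = 1*40.078 + 1*28.085 + 3*15.999 = 116.160 g/mol.
Each formula unit contains 1 Ca, equivalent to 1/1 = 1.0000 mol CaO.
M(CaO) = 1×40.078 + 1×15.999 = 56.077 g/mol.
Mass of CaO per formula unit = 1.0000 × 56.077 = 56.077 g.
CaO wt% = 56.077 / 116.160 × 100 = 48.28%.

48.28 wt%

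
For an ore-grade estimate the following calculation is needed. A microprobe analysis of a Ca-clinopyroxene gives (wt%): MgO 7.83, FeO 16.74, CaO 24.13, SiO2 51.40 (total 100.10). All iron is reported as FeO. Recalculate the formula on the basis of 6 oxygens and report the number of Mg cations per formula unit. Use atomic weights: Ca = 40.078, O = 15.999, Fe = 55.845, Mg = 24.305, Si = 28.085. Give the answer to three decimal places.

0.454 Mg apfu

MgO: 7.83/40.304 = 0.19427 mol → 0.19427 mol Mg, 0.19427 mol O.
FeO: 16.74/71.844 = 0.23300 mol → 0.23300 mol Fe, 0.23300 mol O.
CaO: 24.13/56.077 = 0.43030 mol → 0.43030 mol Ca, 0.43030 mol O.
SiO2: 51.40/60.083 = 0.85548 mol → 0.85548 mol Si, 1.71096 mol O.
Total oxygen = 2.56853 mol. Normalization factor = 6/2.56853 = 2.33597.
Mg per 6 O = 0.19427 × 2.33597 = 0.454.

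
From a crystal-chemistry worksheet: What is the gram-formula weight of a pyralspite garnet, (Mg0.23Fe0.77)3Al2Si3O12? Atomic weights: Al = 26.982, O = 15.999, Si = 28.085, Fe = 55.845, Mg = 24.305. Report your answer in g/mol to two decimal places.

475.98 g/mol

M = 0.69×24.305 + 2.31×55.845 + 2×26.982 + 3×28.085 + 12×15.999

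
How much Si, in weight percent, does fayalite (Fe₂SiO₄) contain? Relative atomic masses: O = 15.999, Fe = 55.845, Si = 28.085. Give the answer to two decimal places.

M(Fe₂SiO₄) = 203.771 g/mol.
Si contributes 1 × 28.085 = 28.085 g per mole.
28.085/203.771 = 0.1378 → 13.78%.

13.78 weight percent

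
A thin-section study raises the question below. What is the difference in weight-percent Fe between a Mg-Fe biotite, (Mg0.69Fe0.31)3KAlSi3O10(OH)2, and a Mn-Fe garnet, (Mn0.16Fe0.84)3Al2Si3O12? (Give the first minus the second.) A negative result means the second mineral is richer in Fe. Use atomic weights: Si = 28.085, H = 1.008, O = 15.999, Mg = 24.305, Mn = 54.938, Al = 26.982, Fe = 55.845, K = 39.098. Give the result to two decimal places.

First mineral: 51.936 g Fe in 446.586 g formula = 11.63 wt% Fe.
Second mineral: 140.729 g Fe in 497.307 g formula = 28.30 wt% Fe.
11.63% − 28.30% gives a difference of -16.67 percentage points.

-16.67 percentage points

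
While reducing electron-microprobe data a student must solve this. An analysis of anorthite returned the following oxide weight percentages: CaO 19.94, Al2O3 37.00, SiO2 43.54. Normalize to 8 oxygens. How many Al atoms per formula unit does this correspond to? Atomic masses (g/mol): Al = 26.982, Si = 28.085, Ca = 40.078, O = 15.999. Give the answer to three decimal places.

2.007 Al apfu

CaO: 19.94/56.077 = 0.35558 mol → 0.35558 mol Ca, 0.35558 mol O.
Al2O3: 37.00/101.961 = 0.36288 mol → 0.72576 mol Al, 1.08864 mol O.
SiO2: 43.54/60.083 = 0.72466 mol → 0.72466 mol Si, 1.44932 mol O.
Total oxygen = 2.89354 mol. Normalization factor = 8/2.89354 = 2.76478.
Al per 8 O = 0.72576 × 2.76478 = 2.007.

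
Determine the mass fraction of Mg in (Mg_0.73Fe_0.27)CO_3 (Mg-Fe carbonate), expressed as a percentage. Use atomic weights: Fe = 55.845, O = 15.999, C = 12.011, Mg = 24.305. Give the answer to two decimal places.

M((Mg_0.73Fe_0.27)CO_3) = 92.829 g/mol.
Mg contributes 0.73 × 24.305 = 17.743 g per mole.
17.743/92.829 = 0.1911 → 19.11%.

19.11 wt%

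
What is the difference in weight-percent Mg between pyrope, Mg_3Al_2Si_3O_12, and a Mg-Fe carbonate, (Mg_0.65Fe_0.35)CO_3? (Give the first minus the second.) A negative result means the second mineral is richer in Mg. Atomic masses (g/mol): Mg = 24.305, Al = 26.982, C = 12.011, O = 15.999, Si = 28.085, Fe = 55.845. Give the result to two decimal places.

First mineral: 72.915 g Mg in 403.122 g formula = 18.09 wt% Mg.
Second mineral: 15.798 g Mg in 95.352 g formula = 16.57 wt% Mg.
18.09% − 16.57% gives a difference of 1.52 percentage points.

1.52 percentage points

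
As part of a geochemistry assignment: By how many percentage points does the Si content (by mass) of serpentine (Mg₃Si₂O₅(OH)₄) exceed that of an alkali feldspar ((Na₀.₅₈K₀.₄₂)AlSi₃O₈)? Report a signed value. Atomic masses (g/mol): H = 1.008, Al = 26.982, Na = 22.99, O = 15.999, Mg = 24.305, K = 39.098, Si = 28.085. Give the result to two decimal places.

Si in Mg₃Si₂O₅(OH)₄: molar mass 277.108 g/mol; 2×28.085 = 56.170 g → 20.27 wt%.
Si in (Na₀.₅₈K₀.₄₂)AlSi₃O₈: molar mass 268.984 g/mol; 3×28.085 = 84.255 g → 31.32 wt%.
Difference = 20.27 − 31.32 = -11.05 percentage points.

-11.05 percentage points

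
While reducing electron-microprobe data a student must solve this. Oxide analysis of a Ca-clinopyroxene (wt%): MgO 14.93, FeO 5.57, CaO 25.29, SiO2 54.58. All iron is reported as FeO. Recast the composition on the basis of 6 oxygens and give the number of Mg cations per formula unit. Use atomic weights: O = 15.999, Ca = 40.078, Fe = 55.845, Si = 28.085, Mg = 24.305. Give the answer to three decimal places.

MgO (M=40.304): mol = 0.37043; Mg = 0.37043, O = 0.37043.
FeO (M=71.844): mol = 0.07753; Fe = 0.07753, O = 0.07753.
CaO (M=56.077): mol = 0.45099; Ca = 0.45099, O = 0.45099.
SiO2 (M=60.083): mol = 0.90841; Si = 0.90841, O = 1.81682.
ΣO = 2.71577; factor = 6/ΣO = 2.20932.
Mg apfu = 0.37043 × 2.20932 = 0.818.

0.818 Mg apfu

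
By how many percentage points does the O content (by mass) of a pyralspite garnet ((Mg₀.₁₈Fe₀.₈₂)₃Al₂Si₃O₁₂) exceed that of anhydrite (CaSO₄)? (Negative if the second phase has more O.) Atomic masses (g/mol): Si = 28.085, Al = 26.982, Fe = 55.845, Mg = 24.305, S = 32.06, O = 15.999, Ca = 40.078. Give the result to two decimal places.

First mineral: 191.988 g O in 480.710 g formula = 39.94 wt% O.
Second mineral: 63.996 g O in 136.134 g formula = 47.01 wt% O.
39.94% − 47.01% gives a difference of -7.07 percentage points.

-7.07 percentage points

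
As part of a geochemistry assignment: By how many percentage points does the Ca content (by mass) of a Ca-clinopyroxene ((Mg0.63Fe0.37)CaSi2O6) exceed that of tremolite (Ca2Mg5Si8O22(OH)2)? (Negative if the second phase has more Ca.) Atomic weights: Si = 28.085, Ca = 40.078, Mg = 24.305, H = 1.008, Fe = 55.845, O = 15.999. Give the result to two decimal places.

Ca in (Mg0.63Fe0.37)CaSi2O6: molar mass 228.217 g/mol; 1×40.078 = 40.078 g → 17.56 wt%.
Ca in Ca2Mg5Si8O22(OH)2: molar mass 812.353 g/mol; 2×40.078 = 80.156 g → 9.87 wt%.
Difference = 17.56 − 9.87 = 7.69 percentage points.

7.69 percentage points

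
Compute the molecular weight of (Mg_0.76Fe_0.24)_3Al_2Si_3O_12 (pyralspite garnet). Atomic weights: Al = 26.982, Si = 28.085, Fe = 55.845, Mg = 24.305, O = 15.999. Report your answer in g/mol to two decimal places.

425.83 g/mol

The formula mass is the sum 2.28(24.305) + 0.72(55.845) + 2(26.982) + 3(28.085) + 12(15.999).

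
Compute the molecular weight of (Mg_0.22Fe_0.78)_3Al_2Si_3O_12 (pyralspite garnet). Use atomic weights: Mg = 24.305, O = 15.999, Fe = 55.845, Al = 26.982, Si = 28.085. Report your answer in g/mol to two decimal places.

476.93 g/mol

The formula mass is the sum 0.66·24.305 + 2.34·55.845 + 2·26.982 + 3·28.085 + 12·15.999.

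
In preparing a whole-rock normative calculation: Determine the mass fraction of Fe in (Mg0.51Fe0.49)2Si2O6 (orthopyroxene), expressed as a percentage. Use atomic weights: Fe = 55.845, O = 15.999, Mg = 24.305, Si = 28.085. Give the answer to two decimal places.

23.62 wt%

Formula mass = 1.02×24.305 + 0.98×55.845 + 2×28.085 + 6×15.999 = 231.683 g/mol, of which 54.728 g is Fe.
So Fe makes up 54.728/231.683 = 0.2362 of the mass, i.e. 23.62%.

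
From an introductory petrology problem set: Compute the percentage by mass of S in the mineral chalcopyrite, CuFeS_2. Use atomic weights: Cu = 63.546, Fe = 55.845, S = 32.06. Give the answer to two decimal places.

Molar mass of CuFeS_2: 1×63.546 + 1×55.845 + 2×32.06 = 183.511 g/mol.
Mass of S per formula unit: 2 × 32.06 = 64.120 g.
Weight fraction S = 64.120 / 183.511 = 0.3494.

34.94 weight percent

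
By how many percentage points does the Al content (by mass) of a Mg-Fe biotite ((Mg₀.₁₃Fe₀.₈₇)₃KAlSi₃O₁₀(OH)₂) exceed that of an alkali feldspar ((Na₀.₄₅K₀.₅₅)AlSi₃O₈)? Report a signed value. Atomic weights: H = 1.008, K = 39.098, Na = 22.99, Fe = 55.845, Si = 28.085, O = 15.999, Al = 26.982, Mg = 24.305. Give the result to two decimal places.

-4.55 percentage points

M((Mg₀.₁₃Fe₀.₈₇)₃KAlSi₃O₁₀(OH)₂) = 499.573 g/mol, so wt% Al = 26.982/499.573 × 100 = 5.40%.
M((Na₀.₄₅K₀.₅₅)AlSi₃O₈) = 271.078 g/mol, so wt% Al = 26.982/271.078 × 100 = 9.95%.
5.40 − 9.95 = -4.55 pp.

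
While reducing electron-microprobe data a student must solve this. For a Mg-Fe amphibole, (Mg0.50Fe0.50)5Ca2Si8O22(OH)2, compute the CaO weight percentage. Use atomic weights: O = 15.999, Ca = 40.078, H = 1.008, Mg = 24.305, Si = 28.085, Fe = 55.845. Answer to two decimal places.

12.58 wt%

M((Mg0.50Fe0.50)5Ca2Si8O22(OH)2) = 891.203 g/mol; M(CaO) = 56.077 g/mol.
Moles CaO per formula unit = 2 Ca ÷ 1 = 2.0000.
CaO fraction = (2.0000 × 56.077) / 891.203 = 112.154/891.203 = 0.1258.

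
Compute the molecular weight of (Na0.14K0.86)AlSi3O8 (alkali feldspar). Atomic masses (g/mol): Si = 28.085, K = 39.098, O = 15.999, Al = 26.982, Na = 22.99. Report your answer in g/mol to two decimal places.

276.07 g/mol

The formula mass is the sum 0.14·22.99 + 0.86·39.098 + 1·26.982 + 3·28.085 + 8·15.999.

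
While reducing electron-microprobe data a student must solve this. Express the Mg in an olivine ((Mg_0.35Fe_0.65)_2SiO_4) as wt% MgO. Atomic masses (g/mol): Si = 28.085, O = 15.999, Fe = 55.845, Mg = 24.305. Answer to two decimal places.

15.53 wt%

Molar mass of (Mg_0.35Fe_0.65)_2SiO_4 = 0.70×24.305 + 1.30×55.845 + 1×28.085 + 4×15.999 = 181.693 g/mol.
Each formula unit contains 0.70 Mg, equivalent to 0.70/1 = 0.7000 mol MgO.
M(MgO) = 1×24.305 + 1×15.999 = 40.304 g/mol.
Mass of MgO per formula unit = 0.7000 × 40.304 = 28.213 g.
MgO wt% = 28.213 / 181.693 × 100 = 15.53%.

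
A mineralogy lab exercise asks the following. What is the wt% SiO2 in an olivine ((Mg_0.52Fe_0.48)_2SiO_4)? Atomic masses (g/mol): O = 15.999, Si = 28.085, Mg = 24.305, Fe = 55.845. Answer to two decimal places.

M((Mg_0.52Fe_0.48)_2SiO_4) = 170.969 g/mol; M(SiO2) = 60.083 g/mol.
Moles SiO2 per formula unit = 1 Si ÷ 1 = 1.0000.
SiO2 fraction = (1.0000 × 60.083) / 170.969 = 60.083/170.969 = 0.3514.

35.14 wt%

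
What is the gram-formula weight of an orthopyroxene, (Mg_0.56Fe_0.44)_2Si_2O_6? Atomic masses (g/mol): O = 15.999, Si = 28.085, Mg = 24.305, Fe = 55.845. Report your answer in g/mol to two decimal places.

228.53 g/mol

The formula mass is the sum 1.12·24.305 + 0.88·55.845 + 2·28.085 + 6·15.999.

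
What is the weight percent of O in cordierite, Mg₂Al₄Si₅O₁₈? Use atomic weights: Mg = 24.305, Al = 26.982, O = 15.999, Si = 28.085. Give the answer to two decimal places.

Formula mass = 2*24.305 + 4*26.982 + 5*28.085 + 18*15.999 = 584.945 g/mol, of which 287.982 g is O.
So O makes up 287.982/584.945 = 0.4923 of the mass, i.e. 49.23%.

49.23 wt%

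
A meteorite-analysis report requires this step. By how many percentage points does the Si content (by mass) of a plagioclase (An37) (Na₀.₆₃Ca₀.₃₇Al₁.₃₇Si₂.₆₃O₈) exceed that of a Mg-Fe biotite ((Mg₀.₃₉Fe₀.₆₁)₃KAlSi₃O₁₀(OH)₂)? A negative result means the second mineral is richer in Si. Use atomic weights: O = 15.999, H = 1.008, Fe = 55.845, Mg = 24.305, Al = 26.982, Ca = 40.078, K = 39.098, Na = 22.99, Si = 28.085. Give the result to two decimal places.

9.81 percentage points

Si in Na₀.₆₃Ca₀.₃₇Al₁.₃₇Si₂.₆₃O₈: molar mass 268.133 g/mol; 2.63×28.085 = 73.864 g → 27.55 wt%.
Si in (Mg₀.₃₉Fe₀.₆₁)₃KAlSi₃O₁₀(OH)₂: molar mass 474.972 g/mol; 3×28.085 = 84.255 g → 17.74 wt%.
Difference = 27.55 − 17.74 = 9.81 percentage points.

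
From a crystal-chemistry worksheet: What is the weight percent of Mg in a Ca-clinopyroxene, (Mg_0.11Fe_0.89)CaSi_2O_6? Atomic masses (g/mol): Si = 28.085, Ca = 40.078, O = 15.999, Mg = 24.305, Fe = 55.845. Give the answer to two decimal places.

Molar mass of (Mg_0.11Fe_0.89)CaSi_2O_6: 0.11×24.305 + 0.89×55.845 + 1×40.078 + 2×28.085 + 6×15.999 = 244.618 g/mol.
Mass of Mg per formula unit: 0.11 × 24.305 = 2.674 g.
Weight fraction Mg = 2.674 / 244.618 = 0.0109.

1.09 mass %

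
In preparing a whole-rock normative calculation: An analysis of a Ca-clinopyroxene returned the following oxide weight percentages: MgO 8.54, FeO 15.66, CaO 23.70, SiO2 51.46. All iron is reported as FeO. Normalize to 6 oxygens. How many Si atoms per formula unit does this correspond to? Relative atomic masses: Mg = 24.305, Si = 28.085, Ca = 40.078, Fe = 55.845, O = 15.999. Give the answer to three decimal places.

2.003 Si apfu

MgO: 8.54/40.304 = 0.21189 mol → 0.21189 mol Mg, 0.21189 mol O.
FeO: 15.66/71.844 = 0.21797 mol → 0.21797 mol Fe, 0.21797 mol O.
CaO: 23.70/56.077 = 0.42263 mol → 0.42263 mol Ca, 0.42263 mol O.
SiO2: 51.46/60.083 = 0.85648 mol → 0.85648 mol Si, 1.71296 mol O.
Total oxygen = 2.56545 mol. Normalization factor = 6/2.56545 = 2.33877.
Si per 6 O = 0.85648 × 2.33877 = 2.003.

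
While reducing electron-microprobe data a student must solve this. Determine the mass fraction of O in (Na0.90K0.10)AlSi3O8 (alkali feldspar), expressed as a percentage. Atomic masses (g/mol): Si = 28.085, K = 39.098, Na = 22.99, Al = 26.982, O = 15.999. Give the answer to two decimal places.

M((Na0.90K0.10)AlSi3O8) = 263.830 g/mol.
O contributes 8 × 15.999 = 127.992 g per mole.
127.992/263.830 = 0.4851 → 48.51%.

48.51 weight percent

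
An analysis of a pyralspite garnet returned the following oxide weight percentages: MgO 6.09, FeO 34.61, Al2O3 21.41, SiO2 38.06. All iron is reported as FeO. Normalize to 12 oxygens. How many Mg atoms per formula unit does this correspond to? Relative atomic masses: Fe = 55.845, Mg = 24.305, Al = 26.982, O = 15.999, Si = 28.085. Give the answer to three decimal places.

0.717 Mg apfu

MgO: 6.09/40.304 = 0.15110 mol → 0.15110 mol Mg, 0.15110 mol O.
FeO: 34.61/71.844 = 0.48174 mol → 0.48174 mol Fe, 0.48174 mol O.
Al2O3: 21.41/101.961 = 0.20998 mol → 0.41996 mol Al, 0.62994 mol O.
SiO2: 38.06/60.083 = 0.63346 mol → 0.63346 mol Si, 1.26692 mol O.
Total oxygen = 2.52970 mol. Normalization factor = 12/2.52970 = 4.74365.
Mg per 12 O = 0.15110 × 4.74365 = 0.717.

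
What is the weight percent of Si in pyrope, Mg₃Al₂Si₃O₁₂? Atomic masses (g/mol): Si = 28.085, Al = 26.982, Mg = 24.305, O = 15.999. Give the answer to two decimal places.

Molar mass of Mg₃Al₂Si₃O₁₂: 3*24.305 + 2*26.982 + 3*28.085 + 12*15.999 = 403.122 g/mol.
Mass of Si per formula unit: 3 × 28.085 = 84.255 g.
Weight fraction Si = 84.255 / 403.122 = 0.2090.

20.90 mass %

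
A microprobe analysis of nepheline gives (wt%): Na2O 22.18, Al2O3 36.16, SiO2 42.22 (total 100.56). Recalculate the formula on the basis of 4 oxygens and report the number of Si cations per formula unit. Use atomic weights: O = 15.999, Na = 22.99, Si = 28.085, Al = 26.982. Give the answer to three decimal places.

0.994 Si apfu

22.18 wt% Na2O ÷ 61.979 g/mol = 0.35786 mol, giving 0.71572 Na and 0.35786 O.
36.16 wt% Al2O3 ÷ 101.961 g/mol = 0.35465 mol, giving 0.70930 Al and 1.06395 O.
42.22 wt% SiO2 ÷ 60.083 g/mol = 0.70269 mol, giving 0.70269 Si and 1.40538 O.
Oxygen sums to 2.82719; scaling by 4/2.82719 = 1.41483 puts the formula on 4 O.
Si: 0.70269 × 1.41483 = 0.994 atoms per formula unit.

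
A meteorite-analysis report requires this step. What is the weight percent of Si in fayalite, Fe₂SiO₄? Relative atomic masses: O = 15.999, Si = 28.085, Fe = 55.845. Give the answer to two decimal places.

Formula mass = 2×55.845 + 1×28.085 + 4×15.999 = 203.771 g/mol, of which 28.085 g is Si.
So Si makes up 28.085/203.771 = 0.1378 of the mass, i.e. 13.78%.

13.78 weight percent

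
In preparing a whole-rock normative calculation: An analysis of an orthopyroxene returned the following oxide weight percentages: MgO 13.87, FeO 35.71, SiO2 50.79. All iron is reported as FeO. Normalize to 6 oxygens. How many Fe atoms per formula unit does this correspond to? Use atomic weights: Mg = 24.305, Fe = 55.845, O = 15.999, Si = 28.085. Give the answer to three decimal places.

MgO (M=40.304): mol = 0.34413; Mg = 0.34413, O = 0.34413.
FeO (M=71.844): mol = 0.49705; Fe = 0.49705, O = 0.49705.
SiO2 (M=60.083): mol = 0.84533; Si = 0.84533, O = 1.69066.
ΣO = 2.53184; factor = 6/ΣO = 2.36982.
Fe apfu = 0.49705 × 2.36982 = 1.178.

1.178 Fe apfu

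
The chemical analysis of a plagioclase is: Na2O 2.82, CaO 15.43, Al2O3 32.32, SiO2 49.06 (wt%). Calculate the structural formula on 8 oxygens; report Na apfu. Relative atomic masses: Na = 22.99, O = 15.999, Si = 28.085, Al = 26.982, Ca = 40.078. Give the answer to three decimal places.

0.251 Na apfu

Na2O (M=61.979): mol = 0.04550; Na = 0.09100, O = 0.04550.
CaO (M=56.077): mol = 0.27516; Ca = 0.27516, O = 0.27516.
Al2O3 (M=101.961): mol = 0.31698; Al = 0.63396, O = 0.95094.
SiO2 (M=60.083): mol = 0.81654; Si = 0.81654, O = 1.63308.
ΣO = 2.90468; factor = 8/ΣO = 2.75418.
Na apfu = 0.09100 × 2.75418 = 0.251.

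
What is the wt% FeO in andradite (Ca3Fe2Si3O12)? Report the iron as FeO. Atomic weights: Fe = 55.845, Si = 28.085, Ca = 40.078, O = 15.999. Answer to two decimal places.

M(Ca3Fe2Si3O12) = 508.167 g/mol; M(FeO) = 71.844 g/mol.
Moles FeO per formula unit = 2 Fe ÷ 1 = 2.0000.
FeO fraction = (2.0000 × 71.844) / 508.167 = 143.688/508.167 = 0.2828.

28.28 wt%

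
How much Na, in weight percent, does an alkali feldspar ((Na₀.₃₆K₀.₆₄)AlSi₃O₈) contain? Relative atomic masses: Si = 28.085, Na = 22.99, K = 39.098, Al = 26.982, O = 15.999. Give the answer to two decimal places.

3.04 weight percent

Formula mass = 0.36*22.99 + 0.64*39.098 + 1*26.982 + 3*28.085 + 8*15.999 = 272.528 g/mol, of which 8.276 g is Na.
So Na makes up 8.276/272.528 = 0.0304 of the mass, i.e. 3.04%.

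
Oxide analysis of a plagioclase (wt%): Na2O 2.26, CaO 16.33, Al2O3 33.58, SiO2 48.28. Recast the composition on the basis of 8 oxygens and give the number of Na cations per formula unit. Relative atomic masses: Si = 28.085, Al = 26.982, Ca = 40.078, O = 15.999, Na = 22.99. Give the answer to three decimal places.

0.200 Na apfu

Na2O: 2.26/61.979 = 0.03646 mol → 0.07292 mol Na, 0.03646 mol O.
CaO: 16.33/56.077 = 0.29121 mol → 0.29121 mol Ca, 0.29121 mol O.
Al2O3: 33.58/101.961 = 0.32934 mol → 0.65868 mol Al, 0.98802 mol O.
SiO2: 48.28/60.083 = 0.80356 mol → 0.80356 mol Si, 1.60712 mol O.
Total oxygen = 2.92281 mol. Normalization factor = 8/2.92281 = 2.73709.
Na per 8 O = 0.07292 × 2.73709 = 0.200.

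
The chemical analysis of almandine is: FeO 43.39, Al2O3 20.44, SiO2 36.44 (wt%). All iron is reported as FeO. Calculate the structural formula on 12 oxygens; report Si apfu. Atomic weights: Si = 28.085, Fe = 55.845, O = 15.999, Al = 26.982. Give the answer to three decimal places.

3.009 Si apfu

43.39 wt% FeO ÷ 71.844 g/mol = 0.60395 mol, giving 0.60395 Fe and 0.60395 O.
20.44 wt% Al2O3 ÷ 101.961 g/mol = 0.20047 mol, giving 0.40094 Al and 0.60141 O.
36.44 wt% SiO2 ÷ 60.083 g/mol = 0.60649 mol, giving 0.60649 Si and 1.21298 O.
Oxygen sums to 2.41834; scaling by 12/2.41834 = 4.96208 puts the formula on 12 O.
Si: 0.60649 × 4.96208 = 3.009 atoms per formula unit.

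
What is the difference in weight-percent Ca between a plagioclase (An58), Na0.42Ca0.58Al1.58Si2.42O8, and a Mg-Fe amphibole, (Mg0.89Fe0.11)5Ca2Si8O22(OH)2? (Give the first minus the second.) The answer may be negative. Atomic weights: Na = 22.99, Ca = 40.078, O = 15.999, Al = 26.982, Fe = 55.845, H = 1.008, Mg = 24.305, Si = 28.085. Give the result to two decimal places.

M(Na0.42Ca0.58Al1.58Si2.42O8) = 271.490 g/mol, so wt% Ca = 23.245/271.490 × 100 = 8.56%.
M((Mg0.89Fe0.11)5Ca2Si8O22(OH)2) = 829.700 g/mol, so wt% Ca = 80.156/829.700 × 100 = 9.66%.
8.56 − 9.66 = -1.10 pp.

-1.10 percentage points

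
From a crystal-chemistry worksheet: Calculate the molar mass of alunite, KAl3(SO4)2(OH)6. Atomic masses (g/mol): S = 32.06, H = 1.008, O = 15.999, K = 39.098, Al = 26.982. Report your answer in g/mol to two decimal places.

The formula mass is the sum 1(39.098) + 3(26.982) + 2(32.06) + 14(15.999) + 6(1.008).

414.20 g/mol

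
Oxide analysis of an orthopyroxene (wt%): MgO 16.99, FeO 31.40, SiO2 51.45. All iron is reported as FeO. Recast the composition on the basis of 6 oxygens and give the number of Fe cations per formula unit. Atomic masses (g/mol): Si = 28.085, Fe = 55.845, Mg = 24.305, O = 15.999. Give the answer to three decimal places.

1.020 Fe apfu

MgO: 16.99/40.304 = 0.42155 mol → 0.42155 mol Mg, 0.42155 mol O.
FeO: 31.40/71.844 = 0.43706 mol → 0.43706 mol Fe, 0.43706 mol O.
SiO2: 51.45/60.083 = 0.85632 mol → 0.85632 mol Si, 1.71264 mol O.
Total oxygen = 2.57125 mol. Normalization factor = 6/2.57125 = 2.33350.
Fe per 6 O = 0.43706 × 2.33350 = 1.020.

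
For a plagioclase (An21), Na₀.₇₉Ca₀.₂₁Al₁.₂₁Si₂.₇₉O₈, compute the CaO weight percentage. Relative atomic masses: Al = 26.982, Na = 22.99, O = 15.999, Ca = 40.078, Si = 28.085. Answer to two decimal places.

4.43 wt%

Molar mass of Na₀.₇₉Ca₀.₂₁Al₁.₂₁Si₂.₇₉O₈ = 0.79×22.99 + 0.21×40.078 + 1.21×26.982 + 2.79×28.085 + 8×15.999 = 265.576 g/mol.
Each formula unit contains 0.21 Ca, equivalent to 0.21/1 = 0.2100 mol CaO.
M(CaO) = 1×40.078 + 1×15.999 = 56.077 g/mol.
Mass of CaO per formula unit = 0.2100 × 56.077 = 11.776 g.
CaO wt% = 11.776 / 265.576 × 100 = 4.43%.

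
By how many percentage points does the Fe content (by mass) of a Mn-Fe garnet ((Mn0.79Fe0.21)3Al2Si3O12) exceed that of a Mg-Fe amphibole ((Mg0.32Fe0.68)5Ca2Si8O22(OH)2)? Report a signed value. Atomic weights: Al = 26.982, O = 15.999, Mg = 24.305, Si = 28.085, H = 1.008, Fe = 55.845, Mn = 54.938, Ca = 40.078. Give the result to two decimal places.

M((Mn0.79Fe0.21)3Al2Si3O12) = 495.592 g/mol, so wt% Fe = 35.182/495.592 × 100 = 7.10%.
M((Mg0.32Fe0.68)5Ca2Si8O22(OH)2) = 919.589 g/mol, so wt% Fe = 189.873/919.589 × 100 = 20.65%.
7.10 − 20.65 = -13.55 pp.

-13.55 percentage points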